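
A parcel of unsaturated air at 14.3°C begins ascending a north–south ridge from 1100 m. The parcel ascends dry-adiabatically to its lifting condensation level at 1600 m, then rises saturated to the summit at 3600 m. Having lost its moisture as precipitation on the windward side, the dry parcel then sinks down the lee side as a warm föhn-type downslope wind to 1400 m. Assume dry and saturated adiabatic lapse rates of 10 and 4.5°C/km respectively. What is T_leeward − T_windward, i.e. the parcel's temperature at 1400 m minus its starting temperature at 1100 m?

+8°C

Dry to 1600 m: -10 × 0.5 km = -5°C, so T = 9.3°C.
Saturated to 3600 m: -4.5 × 2 km = -9°C, so T = 0.3°C.
Dry descent to 1400 m: +10 × 2.2 km = +22°C, so T = 22.3°C.
Net change vs windward start: 22.3 − 14.3 = +8°C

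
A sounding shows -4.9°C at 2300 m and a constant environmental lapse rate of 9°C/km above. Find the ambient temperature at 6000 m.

-38.2°C

Environmental to 6000 m: -9 × 3.7 km = -33.3°C, so T = -38.2°C.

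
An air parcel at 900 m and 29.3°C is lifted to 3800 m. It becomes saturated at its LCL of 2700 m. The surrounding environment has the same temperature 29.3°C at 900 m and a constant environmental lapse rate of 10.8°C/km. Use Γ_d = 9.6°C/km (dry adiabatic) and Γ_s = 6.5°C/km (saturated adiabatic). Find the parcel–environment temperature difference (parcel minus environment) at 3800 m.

+6.89°C (parcel warmer than environment)

Parcel:
  900–2700 m, dry: Δz = 1.8 km ⇒ ΔT = -17.28°C; T = 12.02°C
  2700–3800 m, saturated: Δz = 1.1 km ⇒ ΔT = -7.15°C; T = 4.87°C
Environment:
  900–3800 m, environment: Δz = 2.9 km ⇒ ΔT = -31.32°C; T = -2.02°C
T_parcel − T_env = 4.87 − (-2.02) = +6.89°C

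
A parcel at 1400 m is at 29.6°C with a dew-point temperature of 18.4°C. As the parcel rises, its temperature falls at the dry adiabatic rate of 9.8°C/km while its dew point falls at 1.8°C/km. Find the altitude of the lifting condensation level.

T and T_d converge at 9.8 − 1.8 = 8°C per km
Height above start = (29.6 − 18.4) / 8 = 1.4 km
LCL altitude = 1400 m + 1400 m = 2800 m

2800 m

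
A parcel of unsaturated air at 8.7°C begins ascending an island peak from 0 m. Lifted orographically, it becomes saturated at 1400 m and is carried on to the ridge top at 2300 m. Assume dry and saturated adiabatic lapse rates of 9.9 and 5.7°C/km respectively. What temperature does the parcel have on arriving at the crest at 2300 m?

-10.29°C

0 → 1400 m (dry, 9.9°C/km): ΔT = -9.9 × 1.4 = -13.86°C → T = -5.16°C
1400 → 2300 m (saturated, 5.7°C/km): ΔT = -5.7 × 0.9 = -5.13°C → T = -10.29°C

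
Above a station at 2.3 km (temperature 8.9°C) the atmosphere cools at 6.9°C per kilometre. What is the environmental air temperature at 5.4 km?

-12.49°C

2300 → 5400 m (environmental, 6.9°C/km): ΔT = -6.9 × 3.1 = -21.39°C → T = -12.49°C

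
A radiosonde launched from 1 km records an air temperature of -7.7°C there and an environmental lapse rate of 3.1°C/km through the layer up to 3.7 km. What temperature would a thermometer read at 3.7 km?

1000–3700 m, environmental: Δz = 2.7 km ⇒ ΔT = -8.37°C; T = -16.07°C

-16.07°C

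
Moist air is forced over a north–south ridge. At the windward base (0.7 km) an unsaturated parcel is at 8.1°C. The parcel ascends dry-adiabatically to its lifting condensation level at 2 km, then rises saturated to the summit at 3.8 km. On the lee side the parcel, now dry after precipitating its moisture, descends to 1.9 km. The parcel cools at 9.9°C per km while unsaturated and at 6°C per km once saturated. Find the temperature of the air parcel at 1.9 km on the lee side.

3.24°C

From 700 m to 2000 m (dry): cools by 9.9 × 1.3 = 12.87°C, giving -4.77°C.
From 2000 m to 3800 m (saturated): cools by 6 × 1.8 = 10.8°C, giving -15.57°C.
From 3800 m to 1900 m (dry descent): warms by 9.9 × 1.9 = 18.81°C, giving 3.24°C.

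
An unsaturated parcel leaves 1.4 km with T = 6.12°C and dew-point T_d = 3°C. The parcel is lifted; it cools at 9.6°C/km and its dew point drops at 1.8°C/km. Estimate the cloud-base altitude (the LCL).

1.8 km

T and T_d converge at 9.6 − 1.8 = 7.8°C per km
Height above start = (6.12 − 3) / 7.8 = 0.4 km
LCL altitude = 1400 m + 400 m = 1800 m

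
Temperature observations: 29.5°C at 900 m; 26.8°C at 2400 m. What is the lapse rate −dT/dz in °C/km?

Γ = −ΔT/Δz = (29.5 − 26.8) / (2400 − 900) m
  = 2.7°C / 1.5 km = 1.8°C/km

1.8°C/km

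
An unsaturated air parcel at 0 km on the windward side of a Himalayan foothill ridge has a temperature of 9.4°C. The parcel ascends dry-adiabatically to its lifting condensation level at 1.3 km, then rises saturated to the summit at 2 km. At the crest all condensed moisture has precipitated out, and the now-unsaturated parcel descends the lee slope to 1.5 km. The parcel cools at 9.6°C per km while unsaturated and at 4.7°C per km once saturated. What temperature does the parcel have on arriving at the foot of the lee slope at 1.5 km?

From 0 m to 1300 m (dry): cools by 9.6 × 1.3 = 12.48°C, giving -3.08°C.
From 1300 m to 2000 m (saturated): cools by 4.7 × 0.7 = 3.29°C, giving -6.37°C.
From 2000 m to 1500 m (dry descent): warms by 9.6 × 0.5 = 4.8°C, giving -1.57°C.

-1.57°C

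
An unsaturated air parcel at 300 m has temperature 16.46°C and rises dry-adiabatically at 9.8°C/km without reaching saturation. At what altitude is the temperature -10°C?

3000 m

Height above start = (16.46 − (-10)) / 9.8 = 2.7 km
Altitude = 300 m + 2700 m = 3000 m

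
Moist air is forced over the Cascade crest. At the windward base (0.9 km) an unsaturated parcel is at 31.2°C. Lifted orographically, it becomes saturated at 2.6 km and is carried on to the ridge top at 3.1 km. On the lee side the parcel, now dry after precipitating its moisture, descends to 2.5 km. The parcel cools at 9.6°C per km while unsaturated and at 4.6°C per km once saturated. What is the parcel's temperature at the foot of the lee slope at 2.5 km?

900 → 2600 m (dry, 9.6°C/km): ΔT = -9.6 × 1.7 = -16.32°C → T = 14.88°C
2600 → 3100 m (saturated, 4.6°C/km): ΔT = -4.6 × 0.5 = -2.3°C → T = 12.58°C
3100 → 2500 m (dry descent, 9.6°C/km): ΔT = +9.6 × 0.6 = +5.76°C → T = 18.34°C

18.34°C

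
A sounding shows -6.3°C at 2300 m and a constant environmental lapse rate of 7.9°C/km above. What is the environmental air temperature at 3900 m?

From 2300 m to 3900 m (environmental): cools by 7.9 × 1.6 = 12.64°C, giving -18.94°C.

-18.94°C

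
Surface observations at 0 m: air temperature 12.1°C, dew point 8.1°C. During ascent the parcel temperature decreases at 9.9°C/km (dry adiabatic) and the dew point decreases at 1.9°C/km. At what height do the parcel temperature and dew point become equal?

500 m

T and T_d converge at 9.9 − 1.9 = 8°C per km
Height above start = (12.1 − 8.1) / 8 = 0.5 km
LCL altitude = 0 m + 500 m = 500 m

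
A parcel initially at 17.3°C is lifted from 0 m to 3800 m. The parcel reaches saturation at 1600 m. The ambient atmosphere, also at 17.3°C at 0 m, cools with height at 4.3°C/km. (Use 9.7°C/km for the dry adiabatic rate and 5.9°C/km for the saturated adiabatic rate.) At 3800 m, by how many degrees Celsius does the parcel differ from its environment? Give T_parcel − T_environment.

Parcel:
  From 0 m to 1600 m (dry): cools by 9.7 × 1.6 = 15.52°C, giving 1.78°C.
  From 1600 m to 3800 m (saturated): cools by 5.9 × 2.2 = 12.98°C, giving -11.2°C.
Environment:
  From 0 m to 3800 m (environment): cools by 4.3 × 3.8 = 16.34°C, giving 0.96°C.
T_parcel − T_env = -11.2 − 0.96 = -12.16°C

-12.16°C (parcel cooler than environment)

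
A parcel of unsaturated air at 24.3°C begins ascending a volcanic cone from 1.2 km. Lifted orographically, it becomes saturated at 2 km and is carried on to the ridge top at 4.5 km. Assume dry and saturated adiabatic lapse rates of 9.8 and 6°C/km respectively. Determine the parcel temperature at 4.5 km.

Dry to 2000 m: -9.8 × 0.8 km = -7.84°C, so T = 16.46°C.
Saturated to 4500 m: -6 × 2.5 km = -15°C, so T = 1.46°C.

1.46°C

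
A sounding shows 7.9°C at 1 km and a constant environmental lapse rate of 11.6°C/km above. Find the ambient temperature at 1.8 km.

Environmental to 1800 m: -11.6 × 0.8 km = -9.28°C, so T = -1.38°C.

-1.38°C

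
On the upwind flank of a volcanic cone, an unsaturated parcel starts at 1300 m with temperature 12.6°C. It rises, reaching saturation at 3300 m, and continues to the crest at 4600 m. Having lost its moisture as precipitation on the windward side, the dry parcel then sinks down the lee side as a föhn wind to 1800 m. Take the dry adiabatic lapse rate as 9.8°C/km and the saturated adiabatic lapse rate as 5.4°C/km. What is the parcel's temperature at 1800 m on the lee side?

Dry to 3300 m: -9.8 × 2 km = -19.6°C, so T = -7°C.
Saturated to 4600 m: -5.4 × 1.3 km = -7.02°C, so T = -14.02°C.
Dry descent to 1800 m: +9.8 × 2.8 km = +27.44°C, so T = 13.42°C.

13.42°C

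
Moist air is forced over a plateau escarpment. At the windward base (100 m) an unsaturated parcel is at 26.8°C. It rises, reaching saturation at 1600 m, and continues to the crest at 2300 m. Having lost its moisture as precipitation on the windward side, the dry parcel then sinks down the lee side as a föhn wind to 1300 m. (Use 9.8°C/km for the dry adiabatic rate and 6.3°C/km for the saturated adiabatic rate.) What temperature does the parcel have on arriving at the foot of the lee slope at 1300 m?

17.49°C

100 → 1600 m (dry, 9.8°C/km): ΔT = -9.8 × 1.5 = -14.7°C → T = 12.1°C
1600 → 2300 m (saturated, 6.3°C/km): ΔT = -6.3 × 0.7 = -4.41°C → T = 7.69°C
2300 → 1300 m (dry descent, 9.8°C/km): ΔT = +9.8 × 1 = +9.8°C → T = 17.49°C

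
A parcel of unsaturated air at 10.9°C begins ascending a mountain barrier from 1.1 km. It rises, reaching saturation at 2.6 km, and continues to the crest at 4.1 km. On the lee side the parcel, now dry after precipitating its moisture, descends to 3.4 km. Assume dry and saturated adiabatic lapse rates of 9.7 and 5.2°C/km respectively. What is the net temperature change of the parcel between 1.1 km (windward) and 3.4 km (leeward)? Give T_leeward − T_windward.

Dry to 2600 m: -9.7 × 1.5 km = -14.55°C, so T = -3.65°C.
Saturated to 4100 m: -5.2 × 1.5 km = -7.8°C, so T = -11.45°C.
Dry descent to 3400 m: +9.7 × 0.7 km = +6.79°C, so T = -4.66°C.
Net change vs windward start: -4.66 − 10.9 = -15.56°C

-15.56°C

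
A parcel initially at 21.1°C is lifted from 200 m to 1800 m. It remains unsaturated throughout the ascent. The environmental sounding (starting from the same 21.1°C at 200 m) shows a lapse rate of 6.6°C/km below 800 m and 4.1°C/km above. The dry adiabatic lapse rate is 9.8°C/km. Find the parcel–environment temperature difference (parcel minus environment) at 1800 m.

Parcel:
  Dry to 1800 m: -9.8 × 1.6 km = -15.68°C, so T = 5.42°C.
Environment:
  Environment, lower layer to 800 m: -6.6 × 0.6 km = -3.96°C, so T = 17.14°C.
  Environment, upper layer to 1800 m: -4.1 × 1 km = -4.1°C, so T = 13.04°C.
T_parcel − T_env = 5.42 − 13.04 = -7.62°C

-7.62°C (parcel cooler than environment)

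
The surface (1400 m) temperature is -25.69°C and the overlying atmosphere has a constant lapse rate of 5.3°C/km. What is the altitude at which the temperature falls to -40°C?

Height above start = (-25.69 − (-40)) / 5.3 = 2.7 km
Altitude = 1400 m + 2700 m = 4100 m

4100 m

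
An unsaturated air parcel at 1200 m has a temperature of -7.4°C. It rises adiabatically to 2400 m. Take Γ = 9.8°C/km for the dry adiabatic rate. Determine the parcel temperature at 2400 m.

-19.16°C

1200–2400 m, dry adiabatic: Δz = 1.2 km ⇒ ΔT = -11.76°C; T = -19.16°C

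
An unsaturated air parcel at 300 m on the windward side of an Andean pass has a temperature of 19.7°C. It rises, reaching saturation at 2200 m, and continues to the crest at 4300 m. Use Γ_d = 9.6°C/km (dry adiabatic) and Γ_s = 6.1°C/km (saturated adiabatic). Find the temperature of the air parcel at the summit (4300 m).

From 300 m to 2200 m (dry): cools by 9.6 × 1.9 = 18.24°C, giving 1.46°C.
From 2200 m to 4300 m (saturated): cools by 6.1 × 2.1 = 12.81°C, giving -11.35°C.

-11.35°C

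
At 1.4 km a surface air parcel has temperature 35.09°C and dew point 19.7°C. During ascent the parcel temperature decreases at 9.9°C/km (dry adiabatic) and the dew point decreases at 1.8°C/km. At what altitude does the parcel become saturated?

T and T_d converge at 9.9 − 1.8 = 8.1°C per km
Height above start = (35.09 − 19.7) / 8.1 = 1.9 km
LCL altitude = 1400 m + 1900 m = 3300 m

3.3 km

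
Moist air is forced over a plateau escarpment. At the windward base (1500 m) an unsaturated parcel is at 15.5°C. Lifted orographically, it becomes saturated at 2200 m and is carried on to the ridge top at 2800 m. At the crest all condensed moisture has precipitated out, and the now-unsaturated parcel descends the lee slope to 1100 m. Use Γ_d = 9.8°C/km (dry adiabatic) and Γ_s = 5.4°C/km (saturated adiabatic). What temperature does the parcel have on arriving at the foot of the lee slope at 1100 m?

1500 → 2200 m (dry, 9.8°C/km): ΔT = -9.8 × 0.7 = -6.86°C → T = 8.64°C
2200 → 2800 m (saturated, 5.4°C/km): ΔT = -5.4 × 0.6 = -3.24°C → T = 5.4°C
2800 → 1100 m (dry descent, 9.8°C/km): ΔT = +9.8 × 1.7 = +16.66°C → T = 22.06°C

22.06°C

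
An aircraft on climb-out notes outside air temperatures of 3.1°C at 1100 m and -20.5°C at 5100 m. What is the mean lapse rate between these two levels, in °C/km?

Γ = −ΔT/Δz = (3.1 − (-20.5)) / (5100 − 1100) m
  = 23.6°C / 4 km = 5.9°C/km

5.9°C/km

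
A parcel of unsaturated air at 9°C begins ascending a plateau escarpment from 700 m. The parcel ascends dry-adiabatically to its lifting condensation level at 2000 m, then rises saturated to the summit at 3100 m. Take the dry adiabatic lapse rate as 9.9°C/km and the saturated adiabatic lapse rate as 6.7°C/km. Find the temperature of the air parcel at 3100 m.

-11.24°C

700–2000 m, dry: Δz = 1.3 km ⇒ ΔT = -12.87°C; T = -3.87°C
2000–3100 m, saturated: Δz = 1.1 km ⇒ ΔT = -7.37°C; T = -11.24°C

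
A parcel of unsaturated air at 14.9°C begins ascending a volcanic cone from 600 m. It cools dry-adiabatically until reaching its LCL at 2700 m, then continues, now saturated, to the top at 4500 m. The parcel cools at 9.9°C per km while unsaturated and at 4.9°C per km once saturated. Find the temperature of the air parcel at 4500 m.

600 → 2700 m (dry, 9.9°C/km): ΔT = -9.9 × 2.1 = -20.79°C → T = -5.89°C
2700 → 4500 m (saturated, 4.9°C/km): ΔT = -4.9 × 1.8 = -8.82°C → T = -14.71°C

-14.71°C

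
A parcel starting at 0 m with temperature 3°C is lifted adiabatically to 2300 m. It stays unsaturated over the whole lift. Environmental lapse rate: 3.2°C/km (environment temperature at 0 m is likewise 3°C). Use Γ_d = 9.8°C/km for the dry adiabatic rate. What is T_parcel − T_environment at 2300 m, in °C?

Parcel:
  0 → 2300 m (dry, 9.8°C/km): ΔT = -9.8 × 2.3 = -22.54°C → T = -19.54°C
Environment:
  0 → 2300 m (environment, 3.2°C/km): ΔT = -3.2 × 2.3 = -7.36°C → T = -4.36°C
T_parcel − T_env = -19.54 − (-4.36) = -15.18°C

-15.18°C (parcel cooler than environment)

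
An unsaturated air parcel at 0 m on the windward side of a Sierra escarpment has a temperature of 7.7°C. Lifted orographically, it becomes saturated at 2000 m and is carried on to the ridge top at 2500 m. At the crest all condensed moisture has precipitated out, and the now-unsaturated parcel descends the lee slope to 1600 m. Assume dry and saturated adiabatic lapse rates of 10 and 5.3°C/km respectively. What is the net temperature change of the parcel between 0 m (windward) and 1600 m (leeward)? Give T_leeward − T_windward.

0 → 2000 m (dry, 10°C/km): ΔT = -10 × 2 = -20°C → T = -12.3°C
2000 → 2500 m (saturated, 5.3°C/km): ΔT = -5.3 × 0.5 = -2.65°C → T = -14.95°C
2500 → 1600 m (dry descent, 10°C/km): ΔT = +10 × 0.9 = +9°C → T = -5.95°C
Net change vs windward start: -5.95 − 7.7 = -13.65°C

-13.65°C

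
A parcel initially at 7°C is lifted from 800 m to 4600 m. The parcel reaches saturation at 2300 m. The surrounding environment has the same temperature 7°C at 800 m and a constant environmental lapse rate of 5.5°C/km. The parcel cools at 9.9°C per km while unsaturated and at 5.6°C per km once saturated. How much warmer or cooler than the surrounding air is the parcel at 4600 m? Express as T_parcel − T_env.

-6.83°C (parcel cooler than environment)

Parcel:
  800 → 2300 m (dry, 9.9°C/km): ΔT = -9.9 × 1.5 = -14.85°C → T = -7.85°C
  2300 → 4600 m (saturated, 5.6°C/km): ΔT = -5.6 × 2.3 = -12.88°C → T = -20.73°C
Environment:
  800 → 4600 m (environment, 5.5°C/km): ΔT = -5.5 × 3.8 = -20.9°C → T = -13.9°C
T_parcel − T_env = -20.73 − (-13.9) = -6.83°C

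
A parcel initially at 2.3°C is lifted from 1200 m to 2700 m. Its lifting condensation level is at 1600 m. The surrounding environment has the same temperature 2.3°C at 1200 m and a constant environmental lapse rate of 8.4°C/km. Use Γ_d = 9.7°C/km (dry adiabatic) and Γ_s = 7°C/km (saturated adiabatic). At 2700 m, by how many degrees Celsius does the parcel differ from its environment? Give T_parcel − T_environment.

Parcel:
  1200–1600 m, dry: Δz = 0.4 km ⇒ ΔT = -3.88°C; T = -1.58°C
  1600–2700 m, saturated: Δz = 1.1 km ⇒ ΔT = -7.7°C; T = -9.28°C
Environment:
  1200–2700 m, environment: Δz = 1.5 km ⇒ ΔT = -12.6°C; T = -10.3°C
T_parcel − T_env = -9.28 − (-10.3) = +1.02°C

+1.02°C (parcel warmer than environment)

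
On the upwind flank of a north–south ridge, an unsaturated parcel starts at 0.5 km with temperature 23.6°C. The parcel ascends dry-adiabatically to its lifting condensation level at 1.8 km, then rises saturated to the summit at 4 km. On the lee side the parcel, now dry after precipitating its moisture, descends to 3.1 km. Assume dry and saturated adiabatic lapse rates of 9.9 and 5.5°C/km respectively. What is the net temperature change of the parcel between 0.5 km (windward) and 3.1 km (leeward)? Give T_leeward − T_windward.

500 → 1800 m (dry, 9.9°C/km): ΔT = -9.9 × 1.3 = -12.87°C → T = 10.73°C
1800 → 4000 m (saturated, 5.5°C/km): ΔT = -5.5 × 2.2 = -12.1°C → T = -1.37°C
4000 → 3100 m (dry descent, 9.9°C/km): ΔT = +9.9 × 0.9 = +8.91°C → T = 7.54°C
Net change vs windward start: 7.54 − 23.6 = -16.06°C

-16.06°C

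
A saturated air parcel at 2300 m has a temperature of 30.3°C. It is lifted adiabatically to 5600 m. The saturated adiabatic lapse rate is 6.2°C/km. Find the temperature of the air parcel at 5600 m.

9.84°C

2300 → 5600 m (saturated adiabatic, 6.2°C/km): ΔT = -6.2 × 3.3 = -20.46°C → T = 9.84°C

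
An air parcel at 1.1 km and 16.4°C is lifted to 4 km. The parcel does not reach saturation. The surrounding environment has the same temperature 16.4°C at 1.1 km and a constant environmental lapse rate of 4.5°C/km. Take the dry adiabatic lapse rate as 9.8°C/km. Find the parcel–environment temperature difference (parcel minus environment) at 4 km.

-15.37°C (parcel cooler than environment)

Parcel:
  1100 → 4000 m (dry, 9.8°C/km): ΔT = -9.8 × 2.9 = -28.42°C → T = -12.02°C
Environment:
  1100 → 4000 m (environment, 4.5°C/km): ΔT = -4.5 × 2.9 = -13.05°C → T = 3.35°C
T_parcel − T_env = -12.02 − 3.35 = -15.37°C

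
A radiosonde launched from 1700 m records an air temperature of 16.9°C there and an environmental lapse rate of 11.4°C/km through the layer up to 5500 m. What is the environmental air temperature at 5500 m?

Environmental to 5500 m: -11.4 × 3.8 km = -43.32°C, so T = -26.42°C.

-26.42°C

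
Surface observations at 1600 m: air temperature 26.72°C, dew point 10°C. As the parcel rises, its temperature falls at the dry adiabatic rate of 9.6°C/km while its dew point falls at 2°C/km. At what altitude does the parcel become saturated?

T and T_d converge at 9.6 − 2 = 7.6°C per km
Height above start = (26.72 − 10) / 7.6 = 2.2 km
LCL altitude = 1600 m + 2200 m = 3800 m

3800 m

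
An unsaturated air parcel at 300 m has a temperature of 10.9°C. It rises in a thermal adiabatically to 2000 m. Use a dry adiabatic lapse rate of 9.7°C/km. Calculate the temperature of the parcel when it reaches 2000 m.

-5.59°C

300–2000 m, dry adiabatic: Δz = 1.7 km ⇒ ΔT = -16.49°C; T = -5.59°C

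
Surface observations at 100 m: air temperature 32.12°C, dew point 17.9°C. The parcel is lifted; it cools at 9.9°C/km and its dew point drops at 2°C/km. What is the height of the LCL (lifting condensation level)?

1900 m

T and T_d converge at 9.9 − 2 = 7.9°C per km
Height above start = (32.12 − 17.9) / 7.9 = 1.8 km
LCL altitude = 100 m + 1800 m = 1900 m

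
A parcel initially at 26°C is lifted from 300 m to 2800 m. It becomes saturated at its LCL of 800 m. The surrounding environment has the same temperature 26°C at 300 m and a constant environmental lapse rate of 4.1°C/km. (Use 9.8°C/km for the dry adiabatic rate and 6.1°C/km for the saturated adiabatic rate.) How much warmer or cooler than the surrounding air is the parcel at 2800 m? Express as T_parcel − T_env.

-6.85°C (parcel cooler than environment)

Parcel:
  Dry to 800 m: -9.8 × 0.5 km = -4.9°C, so T = 21.1°C.
  Saturated to 2800 m: -6.1 × 2 km = -12.2°C, so T = 8.9°C.
Environment:
  Environment to 2800 m: -4.1 × 2.5 km = -10.25°C, so T = 15.75°C.
T_parcel − T_env = 8.9 − 15.75 = -6.85°C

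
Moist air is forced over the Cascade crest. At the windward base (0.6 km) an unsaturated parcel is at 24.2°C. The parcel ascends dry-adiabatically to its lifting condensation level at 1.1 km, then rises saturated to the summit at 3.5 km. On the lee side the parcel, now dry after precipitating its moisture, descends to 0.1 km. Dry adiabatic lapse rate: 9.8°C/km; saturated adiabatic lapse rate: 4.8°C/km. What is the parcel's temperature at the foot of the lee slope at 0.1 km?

From 600 m to 1100 m (dry): cools by 9.8 × 0.5 = 4.9°C, giving 19.3°C.
From 1100 m to 3500 m (saturated): cools by 4.8 × 2.4 = 11.52°C, giving 7.78°C.
From 3500 m to 100 m (dry descent): warms by 9.8 × 3.4 = 33.32°C, giving 41.1°C.

41.1°C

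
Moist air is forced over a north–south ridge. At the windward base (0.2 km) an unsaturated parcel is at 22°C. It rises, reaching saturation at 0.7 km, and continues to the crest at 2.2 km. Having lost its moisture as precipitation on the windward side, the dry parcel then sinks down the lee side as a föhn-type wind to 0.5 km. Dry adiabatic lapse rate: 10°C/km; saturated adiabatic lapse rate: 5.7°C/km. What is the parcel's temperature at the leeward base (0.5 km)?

25.45°C

Dry to 700 m: -10 × 0.5 km = -5°C, so T = 17°C.
Saturated to 2200 m: -5.7 × 1.5 km = -8.55°C, so T = 8.45°C.
Dry descent to 500 m: +10 × 1.7 km = +17°C, so T = 25.45°C.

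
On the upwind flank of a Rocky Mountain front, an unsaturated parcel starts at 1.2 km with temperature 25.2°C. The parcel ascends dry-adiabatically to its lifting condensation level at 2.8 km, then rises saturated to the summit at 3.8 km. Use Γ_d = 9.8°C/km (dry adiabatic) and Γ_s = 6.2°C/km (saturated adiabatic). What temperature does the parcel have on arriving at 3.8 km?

From 1200 m to 2800 m (dry): cools by 9.8 × 1.6 = 15.68°C, giving 9.52°C.
From 2800 m to 3800 m (saturated): cools by 6.2 × 1 = 6.2°C, giving 3.32°C.

3.32°C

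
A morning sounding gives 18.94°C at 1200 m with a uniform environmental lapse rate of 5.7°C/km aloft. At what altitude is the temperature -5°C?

Height above start = (18.94 − (-5)) / 5.7 = 4.2 km
Altitude = 1200 m + 4200 m = 5400 m

5400 m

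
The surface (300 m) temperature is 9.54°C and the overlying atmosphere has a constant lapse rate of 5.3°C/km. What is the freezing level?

Height above start = (9.54 − 0) / 5.3 = 1.8 km
Altitude = 300 m + 1800 m = 2100 m

2100 m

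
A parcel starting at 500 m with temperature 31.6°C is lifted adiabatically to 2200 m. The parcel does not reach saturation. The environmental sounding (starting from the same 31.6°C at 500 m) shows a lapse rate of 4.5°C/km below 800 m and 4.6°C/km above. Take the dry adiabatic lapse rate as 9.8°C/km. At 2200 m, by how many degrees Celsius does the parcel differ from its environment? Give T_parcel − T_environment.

-8.87°C (parcel cooler than environment)

Parcel:
  Dry to 2200 m: -9.8 × 1.7 km = -16.66°C, so T = 14.94°C.
Environment:
  Environment, lower layer to 800 m: -4.5 × 0.3 km = -1.35°C, so T = 30.25°C.
  Environment, upper layer to 2200 m: -4.6 × 1.4 km = -6.44°C, so T = 23.81°C.
T_parcel − T_env = 14.94 − 23.81 = -8.87°C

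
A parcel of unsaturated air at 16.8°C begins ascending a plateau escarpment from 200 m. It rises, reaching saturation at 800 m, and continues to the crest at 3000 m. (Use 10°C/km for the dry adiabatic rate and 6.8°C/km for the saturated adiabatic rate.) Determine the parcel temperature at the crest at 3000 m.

-4.16°C

Dry to 800 m: -10 × 0.6 km = -6°C, so T = 10.8°C.
Saturated to 3000 m: -6.8 × 2.2 km = -14.96°C, so T = -4.16°C.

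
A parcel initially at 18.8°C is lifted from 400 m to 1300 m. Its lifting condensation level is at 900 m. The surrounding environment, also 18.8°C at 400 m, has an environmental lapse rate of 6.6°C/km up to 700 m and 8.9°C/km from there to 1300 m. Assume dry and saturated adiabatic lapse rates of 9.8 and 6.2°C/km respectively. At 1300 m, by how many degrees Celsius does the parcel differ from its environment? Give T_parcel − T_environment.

Parcel:
  400 → 900 m (dry, 9.8°C/km): ΔT = -9.8 × 0.5 = -4.9°C → T = 13.9°C
  900 → 1300 m (saturated, 6.2°C/km): ΔT = -6.2 × 0.4 = -2.48°C → T = 11.42°C
Environment:
  400 → 700 m (environment, lower layer, 6.6°C/km): ΔT = -6.6 × 0.3 = -1.98°C → T = 16.82°C
  700 → 1300 m (environment, upper layer, 8.9°C/km): ΔT = -8.9 × 0.6 = -5.34°C → T = 11.48°C
T_parcel − T_env = 11.42 − 11.48 = -0.06°C

-0.06°C (parcel cooler than environment)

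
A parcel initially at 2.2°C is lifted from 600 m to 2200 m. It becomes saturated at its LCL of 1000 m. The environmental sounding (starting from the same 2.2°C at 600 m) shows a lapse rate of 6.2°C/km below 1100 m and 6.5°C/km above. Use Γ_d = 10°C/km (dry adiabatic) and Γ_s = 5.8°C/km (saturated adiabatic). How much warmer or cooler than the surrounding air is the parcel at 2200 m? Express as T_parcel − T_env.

Parcel:
  Dry to 1000 m: -10 × 0.4 km = -4°C, so T = -1.8°C.
  Saturated to 2200 m: -5.8 × 1.2 km = -6.96°C, so T = -8.76°C.
Environment:
  Environment, lower layer to 1100 m: -6.2 × 0.5 km = -3.1°C, so T = -0.9°C.
  Environment, upper layer to 2200 m: -6.5 × 1.1 km = -7.15°C, so T = -8.05°C.
T_parcel − T_env = -8.76 − (-8.05) = -0.71°C

-0.71°C (parcel cooler than environment)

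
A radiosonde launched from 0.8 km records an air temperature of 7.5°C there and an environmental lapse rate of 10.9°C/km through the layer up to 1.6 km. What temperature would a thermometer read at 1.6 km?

-1.22°C

Environmental to 1600 m: -10.9 × 0.8 km = -8.72°C, so T = -1.22°C.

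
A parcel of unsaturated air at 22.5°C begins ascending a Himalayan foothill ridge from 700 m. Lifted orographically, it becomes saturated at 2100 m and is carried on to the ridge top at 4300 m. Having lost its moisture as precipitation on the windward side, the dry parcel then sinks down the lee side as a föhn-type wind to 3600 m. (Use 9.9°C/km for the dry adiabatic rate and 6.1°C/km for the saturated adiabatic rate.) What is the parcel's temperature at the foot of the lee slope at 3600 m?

700–2100 m, dry: Δz = 1.4 km ⇒ ΔT = -13.86°C; T = 8.64°C
2100–4300 m, saturated: Δz = 2.2 km ⇒ ΔT = -13.42°C; T = -4.78°C
4300–3600 m, dry descent: Δz = 0.7 km ⇒ ΔT = +6.93°C; T = 2.15°C

2.15°C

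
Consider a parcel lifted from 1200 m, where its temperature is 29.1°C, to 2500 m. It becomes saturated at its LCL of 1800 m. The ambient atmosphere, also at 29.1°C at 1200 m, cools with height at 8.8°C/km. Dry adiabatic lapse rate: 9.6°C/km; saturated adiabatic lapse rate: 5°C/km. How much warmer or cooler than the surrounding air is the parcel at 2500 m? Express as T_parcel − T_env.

Parcel:
  Dry to 1800 m: -9.6 × 0.6 km = -5.76°C, so T = 23.34°C.
  Saturated to 2500 m: -5 × 0.7 km = -3.5°C, so T = 19.84°C.
Environment:
  Environment to 2500 m: -8.8 × 1.3 km = -11.44°C, so T = 17.66°C.
T_parcel − T_env = 19.84 − 17.66 = +2.18°C

+2.18°C (parcel warmer than environment)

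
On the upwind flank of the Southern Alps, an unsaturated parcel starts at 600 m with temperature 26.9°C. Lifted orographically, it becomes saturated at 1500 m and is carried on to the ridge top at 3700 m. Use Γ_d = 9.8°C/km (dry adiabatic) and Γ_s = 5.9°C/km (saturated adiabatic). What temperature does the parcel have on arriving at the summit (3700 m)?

Dry to 1500 m: -9.8 × 0.9 km = -8.82°C, so T = 18.08°C.
Saturated to 3700 m: -5.9 × 2.2 km = -12.98°C, so T = 5.1°C.

5.1°C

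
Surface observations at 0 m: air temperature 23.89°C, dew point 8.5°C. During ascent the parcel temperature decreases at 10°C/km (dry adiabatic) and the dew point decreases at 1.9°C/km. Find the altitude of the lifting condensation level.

T and T_d converge at 10 − 1.9 = 8.1°C per km
Height above start = (23.89 − 8.5) / 8.1 = 1.9 km
LCL altitude = 0 m + 1900 m = 1900 m

1900 m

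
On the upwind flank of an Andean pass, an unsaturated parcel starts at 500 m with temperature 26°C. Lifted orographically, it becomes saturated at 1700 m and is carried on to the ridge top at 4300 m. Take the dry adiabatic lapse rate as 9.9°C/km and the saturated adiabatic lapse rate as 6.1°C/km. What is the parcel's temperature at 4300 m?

-1.74°C

From 500 m to 1700 m (dry): cools by 9.9 × 1.2 = 11.88°C, giving 14.12°C.
From 1700 m to 4300 m (saturated): cools by 6.1 × 2.6 = 15.86°C, giving -1.74°C.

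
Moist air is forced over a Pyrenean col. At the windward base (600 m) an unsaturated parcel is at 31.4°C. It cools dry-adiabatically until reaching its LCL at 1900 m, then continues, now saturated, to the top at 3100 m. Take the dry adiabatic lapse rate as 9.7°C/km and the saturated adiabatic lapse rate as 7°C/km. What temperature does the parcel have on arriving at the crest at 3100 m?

10.39°C

From 600 m to 1900 m (dry): cools by 9.7 × 1.3 = 12.61°C, giving 18.79°C.
From 1900 m to 3100 m (saturated): cools by 7 × 1.2 = 8.4°C, giving 10.39°C.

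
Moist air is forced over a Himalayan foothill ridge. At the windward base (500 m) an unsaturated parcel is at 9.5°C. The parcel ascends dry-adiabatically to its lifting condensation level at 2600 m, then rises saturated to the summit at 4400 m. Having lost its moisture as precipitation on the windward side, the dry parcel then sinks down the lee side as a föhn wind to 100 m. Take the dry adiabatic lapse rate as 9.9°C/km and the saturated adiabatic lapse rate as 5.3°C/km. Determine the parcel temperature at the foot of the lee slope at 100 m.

500–2600 m, dry: Δz = 2.1 km ⇒ ΔT = -20.79°C; T = -11.29°C
2600–4400 m, saturated: Δz = 1.8 km ⇒ ΔT = -9.54°C; T = -20.83°C
4400–100 m, dry descent: Δz = 4.3 km ⇒ ΔT = +42.57°C; T = 21.74°C

21.74°C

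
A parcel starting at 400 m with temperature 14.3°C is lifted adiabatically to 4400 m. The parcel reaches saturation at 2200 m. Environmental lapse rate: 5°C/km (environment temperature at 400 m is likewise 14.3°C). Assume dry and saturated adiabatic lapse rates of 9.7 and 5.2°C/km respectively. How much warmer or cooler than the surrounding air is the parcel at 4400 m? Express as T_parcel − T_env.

Parcel:
  400–2200 m, dry: Δz = 1.8 km ⇒ ΔT = -17.46°C; T = -3.16°C
  2200–4400 m, saturated: Δz = 2.2 km ⇒ ΔT = -11.44°C; T = -14.6°C
Environment:
  400–4400 m, environment: Δz = 4 km ⇒ ΔT = -20°C; T = -5.7°C
T_parcel − T_env = -14.6 − (-5.7) = -8.9°C

-8.9°C (parcel cooler than environment)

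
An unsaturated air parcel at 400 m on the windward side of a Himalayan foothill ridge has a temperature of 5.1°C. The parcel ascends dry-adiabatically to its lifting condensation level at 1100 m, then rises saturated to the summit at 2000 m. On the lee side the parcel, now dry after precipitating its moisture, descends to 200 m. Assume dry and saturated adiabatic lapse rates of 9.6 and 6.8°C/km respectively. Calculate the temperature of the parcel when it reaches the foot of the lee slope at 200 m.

Dry to 1100 m: -9.6 × 0.7 km = -6.72°C, so T = -1.62°C.
Saturated to 2000 m: -6.8 × 0.9 km = -6.12°C, so T = -7.74°C.
Dry descent to 200 m: +9.6 × 1.8 km = +17.28°C, so T = 9.54°C.

9.54°C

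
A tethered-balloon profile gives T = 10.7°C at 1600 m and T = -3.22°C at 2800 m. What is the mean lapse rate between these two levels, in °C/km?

Γ = −ΔT/Δz = (10.7 − (-3.22)) / (2800 − 1600) m
  = 13.92°C / 1.2 km = 11.6°C/km

11.6°C/km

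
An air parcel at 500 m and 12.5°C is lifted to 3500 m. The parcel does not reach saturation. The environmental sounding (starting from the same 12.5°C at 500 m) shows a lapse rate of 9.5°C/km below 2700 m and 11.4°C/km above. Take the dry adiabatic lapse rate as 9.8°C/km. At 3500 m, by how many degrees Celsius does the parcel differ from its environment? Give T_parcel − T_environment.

Parcel:
  500–3500 m, dry: Δz = 3 km ⇒ ΔT = -29.4°C; T = -16.9°C
Environment:
  500–2700 m, environment, lower layer: Δz = 2.2 km ⇒ ΔT = -20.9°C; T = -8.4°C
  2700–3500 m, environment, upper layer: Δz = 0.8 km ⇒ ΔT = -9.12°C; T = -17.52°C
T_parcel − T_env = -16.9 − (-17.52) = +0.62°C

+0.62°C (parcel warmer than environment)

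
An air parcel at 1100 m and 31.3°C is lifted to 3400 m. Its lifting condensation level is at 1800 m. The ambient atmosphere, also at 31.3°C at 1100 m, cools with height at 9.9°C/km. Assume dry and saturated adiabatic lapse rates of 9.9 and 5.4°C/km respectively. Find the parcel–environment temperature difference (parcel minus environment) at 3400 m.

+7.2°C (parcel warmer than environment)

Parcel:
  Dry to 1800 m: -9.9 × 0.7 km = -6.93°C, so T = 24.37°C.
  Saturated to 3400 m: -5.4 × 1.6 km = -8.64°C, so T = 15.73°C.
Environment:
  Environment to 3400 m: -9.9 × 2.3 km = -22.77°C, so T = 8.53°C.
T_parcel − T_env = 15.73 − 8.53 = +7.2°C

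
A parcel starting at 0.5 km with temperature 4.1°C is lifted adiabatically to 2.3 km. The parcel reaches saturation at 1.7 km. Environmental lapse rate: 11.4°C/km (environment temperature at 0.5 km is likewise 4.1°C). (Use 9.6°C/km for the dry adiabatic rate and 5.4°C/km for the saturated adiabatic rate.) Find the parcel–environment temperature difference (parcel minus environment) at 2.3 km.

Parcel:
  500–1700 m, dry: Δz = 1.2 km ⇒ ΔT = -11.52°C; T = -7.42°C
  1700–2300 m, saturated: Δz = 0.6 km ⇒ ΔT = -3.24°C; T = -10.66°C
Environment:
  500–2300 m, environment: Δz = 1.8 km ⇒ ΔT = -20.52°C; T = -16.42°C
T_parcel − T_env = -10.66 − (-16.42) = +5.76°C

+5.76°C (parcel warmer than environment)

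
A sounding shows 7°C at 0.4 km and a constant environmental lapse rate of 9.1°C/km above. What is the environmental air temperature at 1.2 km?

From 400 m to 1200 m (environmental): cools by 9.1 × 0.8 = 7.28°C, giving -0.28°C.

-0.28°C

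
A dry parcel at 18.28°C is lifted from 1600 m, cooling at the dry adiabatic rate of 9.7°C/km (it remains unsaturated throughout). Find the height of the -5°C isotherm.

4000 m

Height above start = (18.28 − (-5)) / 9.7 = 2.4 km
Altitude = 1600 m + 2400 m = 4000 m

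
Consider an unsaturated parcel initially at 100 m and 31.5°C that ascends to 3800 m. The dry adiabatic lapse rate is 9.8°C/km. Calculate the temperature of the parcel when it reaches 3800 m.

-4.76°C

From 100 m to 3800 m (dry adiabatic): cools by 9.8 × 3.7 = 36.26°C, giving -4.76°C.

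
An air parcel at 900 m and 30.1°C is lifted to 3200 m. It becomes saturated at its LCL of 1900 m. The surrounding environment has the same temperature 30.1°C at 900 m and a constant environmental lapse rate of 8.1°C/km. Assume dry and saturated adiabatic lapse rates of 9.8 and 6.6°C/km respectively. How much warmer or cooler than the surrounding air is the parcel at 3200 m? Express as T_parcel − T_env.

+0.25°C (parcel warmer than environment)

Parcel:
  From 900 m to 1900 m (dry): cools by 9.8 × 1 = 9.8°C, giving 20.3°C.
  From 1900 m to 3200 m (saturated): cools by 6.6 × 1.3 = 8.58°C, giving 11.72°C.
Environment:
  From 900 m to 3200 m (environment): cools by 8.1 × 2.3 = 18.63°C, giving 11.47°C.
T_parcel − T_env = 11.72 − 11.47 = +0.25°C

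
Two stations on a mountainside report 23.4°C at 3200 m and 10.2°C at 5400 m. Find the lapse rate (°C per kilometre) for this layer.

Γ = −ΔT/Δz = (23.4 − 10.2) / (5400 − 3200) m
  = 13.2°C / 2.2 km = 6°C/km

6°C/km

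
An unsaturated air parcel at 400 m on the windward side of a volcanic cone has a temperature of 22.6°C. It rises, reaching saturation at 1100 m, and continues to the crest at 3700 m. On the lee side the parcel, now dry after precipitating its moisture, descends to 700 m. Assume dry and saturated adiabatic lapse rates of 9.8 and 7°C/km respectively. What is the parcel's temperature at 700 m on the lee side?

26.94°C

From 400 m to 1100 m (dry): cools by 9.8 × 0.7 = 6.86°C, giving 15.74°C.
From 1100 m to 3700 m (saturated): cools by 7 × 2.6 = 18.2°C, giving -2.46°C.
From 3700 m to 700 m (dry descent): warms by 9.8 × 3 = 29.4°C, giving 26.94°C.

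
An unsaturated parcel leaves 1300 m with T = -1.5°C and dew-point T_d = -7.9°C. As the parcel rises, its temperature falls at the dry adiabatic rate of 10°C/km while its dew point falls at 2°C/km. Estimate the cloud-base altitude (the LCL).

T and T_d converge at 10 − 2 = 8°C per km
Height above start = (-1.5 − (-7.9)) / 8 = 0.8 km
LCL altitude = 1300 m + 800 m = 2100 m

2100 m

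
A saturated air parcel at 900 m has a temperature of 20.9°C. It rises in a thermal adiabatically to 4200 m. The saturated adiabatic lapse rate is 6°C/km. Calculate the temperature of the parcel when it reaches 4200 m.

900–4200 m, saturated adiabatic: Δz = 3.3 km ⇒ ΔT = -19.8°C; T = 1.1°C

1.1°C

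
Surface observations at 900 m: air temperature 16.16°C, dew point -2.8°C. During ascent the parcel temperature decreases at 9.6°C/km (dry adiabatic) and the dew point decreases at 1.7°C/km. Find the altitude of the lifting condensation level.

3300 m

T and T_d converge at 9.6 − 1.7 = 7.9°C per km
Height above start = (16.16 − (-2.8)) / 7.9 = 2.4 km
LCL altitude = 900 m + 2400 m = 3300 m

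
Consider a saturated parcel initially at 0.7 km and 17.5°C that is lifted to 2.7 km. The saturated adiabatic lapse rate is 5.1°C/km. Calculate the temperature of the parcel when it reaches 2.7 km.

From 700 m to 2700 m (saturated adiabatic): cools by 5.1 × 2 = 10.2°C, giving 7.3°C.

7.3°C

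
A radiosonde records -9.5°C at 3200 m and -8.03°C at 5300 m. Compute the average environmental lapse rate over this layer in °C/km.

-0.7°C/km

Γ = −ΔT/Δz = (-9.5 − (-8.03)) / (5300 − 3200) m
  = -1.47°C / 2.1 km = -0.7°C/km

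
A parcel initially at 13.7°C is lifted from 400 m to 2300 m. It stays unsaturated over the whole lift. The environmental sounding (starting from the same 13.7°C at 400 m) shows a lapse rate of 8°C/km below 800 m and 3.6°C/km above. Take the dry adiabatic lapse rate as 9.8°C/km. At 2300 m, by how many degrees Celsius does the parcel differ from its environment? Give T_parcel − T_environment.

-10.02°C (parcel cooler than environment)

Parcel:
  400 → 2300 m (dry, 9.8°C/km): ΔT = -9.8 × 1.9 = -18.62°C → T = -4.92°C
Environment:
  400 → 800 m (environment, lower layer, 8°C/km): ΔT = -8 × 0.4 = -3.2°C → T = 10.5°C
  800 → 2300 m (environment, upper layer, 3.6°C/km): ΔT = -3.6 × 1.5 = -5.4°C → T = 5.1°C
T_parcel − T_env = -4.92 − 5.1 = -10.02°C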